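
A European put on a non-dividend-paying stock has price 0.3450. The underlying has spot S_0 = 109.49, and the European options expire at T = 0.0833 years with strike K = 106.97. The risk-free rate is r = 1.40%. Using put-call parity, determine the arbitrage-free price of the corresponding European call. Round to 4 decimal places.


Put-call parity: C - P = S_0 * exp(-qT) - K * exp(-rT).
S_0 * exp(-qT) = 109.4900 * 1.00000000 = 109.49000000
K * exp(-rT) = 106.9700 * 0.99883448 = 106.84532430
C = P + S*exp(-qT) - K*exp(-rT)
C = 0.3450 + 109.49000000 - 106.84532430 = 2.9897

Answer: Call price = 2.9897


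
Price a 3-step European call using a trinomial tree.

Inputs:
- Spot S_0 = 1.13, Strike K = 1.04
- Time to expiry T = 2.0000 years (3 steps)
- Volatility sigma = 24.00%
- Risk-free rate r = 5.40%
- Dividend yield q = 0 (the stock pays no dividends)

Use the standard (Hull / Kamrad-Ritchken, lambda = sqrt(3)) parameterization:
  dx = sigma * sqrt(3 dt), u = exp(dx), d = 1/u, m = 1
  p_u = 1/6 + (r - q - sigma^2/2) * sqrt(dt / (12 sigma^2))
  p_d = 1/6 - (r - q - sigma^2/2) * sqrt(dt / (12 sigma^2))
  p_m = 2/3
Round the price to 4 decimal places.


Answer: Price = V(0,0) = 0.2569

Derivation:
dt = T/N = 0.666667; dx = sigma*sqrt(3*dt) = 0.339411
u = exp(dx) = 1.404121; d = 1/u = 0.712189
p_u = 0.191415, p_m = 0.666667, p_d = 0.141918
Discount per step: exp(-r*dt) = 0.964640
Stock lattice S(k, j) with j the centered position index:
  k=0: S(0,+0) = 1.1300
  k=1: S(1,-1) = 0.8048; S(1,+0) = 1.1300; S(1,+1) = 1.5867
  k=2: S(2,-2) = 0.5732; S(2,-1) = 0.8048; S(2,+0) = 1.1300; S(2,+1) = 1.5867; S(2,+2) = 2.2279
  k=3: S(3,-3) = 0.4082; S(3,-2) = 0.5732; S(3,-1) = 0.8048; S(3,+0) = 1.1300; S(3,+1) = 1.5867; S(3,+2) = 2.2279; S(3,+3) = 3.1282
Terminal payoffs V(N, j) = max(S_T - K, 0):
  V(3,-3) = 0.000000; V(3,-2) = 0.000000; V(3,-1) = 0.000000; V(3,+0) = 0.090000; V(3,+1) = 0.546656; V(3,+2) = 1.187857; V(3,+3) = 2.088180
Backward induction: V(k, j) = exp(-r*dt) * [p_u * V(k+1, j+1) + p_m * V(k+1, j) + p_d * V(k+1, j-1)]
  V(2,-2) = exp(-r*dt) * [p_u*0.000000 + p_m*0.000000 + p_d*0.000000] = 0.000000
  V(2,-1) = exp(-r*dt) * [p_u*0.090000 + p_m*0.000000 + p_d*0.000000] = 0.016618
  V(2,+0) = exp(-r*dt) * [p_u*0.546656 + p_m*0.090000 + p_d*0.000000] = 0.158817
  V(2,+1) = exp(-r*dt) * [p_u*1.187857 + p_m*0.546656 + p_d*0.090000] = 0.583206
  V(2,+2) = exp(-r*dt) * [p_u*2.088180 + p_m*1.187857 + p_d*0.546656] = 1.224316
  V(1,-1) = exp(-r*dt) * [p_u*0.158817 + p_m*0.016618 + p_d*0.000000] = 0.040012
  V(1,+0) = exp(-r*dt) * [p_u*0.583206 + p_m*0.158817 + p_d*0.016618] = 0.212096
  V(1,+1) = exp(-r*dt) * [p_u*1.224316 + p_m*0.583206 + p_d*0.158817] = 0.622865
  V(0,+0) = exp(-r*dt) * [p_u*0.622865 + p_m*0.212096 + p_d*0.040012] = 0.256886


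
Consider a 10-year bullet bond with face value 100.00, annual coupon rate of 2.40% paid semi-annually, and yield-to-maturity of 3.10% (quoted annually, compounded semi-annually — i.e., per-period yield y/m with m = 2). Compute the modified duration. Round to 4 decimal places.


Answer: Modified duration = 8.7726

Derivation:
Coupon per period c = face * coupon_rate / m = 1.200000
Periods per year m = 2; per-period yield y/m = 0.015500
Number of cashflows N = 20
Cashflows (t years, CF_t, discount factor 1/(1+y/m)^(m*t), PV):
  t = 0.5000: CF_t = 1.200000, DF = 0.984737, PV = 1.181684
  t = 1.0000: CF_t = 1.200000, DF = 0.969706, PV = 1.163647
  t = 1.5000: CF_t = 1.200000, DF = 0.954905, PV = 1.145886
  t = 2.0000: CF_t = 1.200000, DF = 0.940330, PV = 1.128396
  t = 2.5000: CF_t = 1.200000, DF = 0.925977, PV = 1.111173
  t = 3.0000: CF_t = 1.200000, DF = 0.911844, PV = 1.094213
  t = 3.5000: CF_t = 1.200000, DF = 0.897926, PV = 1.077511
  t = 4.0000: CF_t = 1.200000, DF = 0.884220, PV = 1.061065
  t = 4.5000: CF_t = 1.200000, DF = 0.870724, PV = 1.044869
  t = 5.0000: CF_t = 1.200000, DF = 0.857434, PV = 1.028921
  t = 5.5000: CF_t = 1.200000, DF = 0.844347, PV = 1.013216
  t = 6.0000: CF_t = 1.200000, DF = 0.831459, PV = 0.997751
  t = 6.5000: CF_t = 1.200000, DF = 0.818768, PV = 0.982522
  t = 7.0000: CF_t = 1.200000, DF = 0.806271, PV = 0.967525
  t = 7.5000: CF_t = 1.200000, DF = 0.793964, PV = 0.952757
  t = 8.0000: CF_t = 1.200000, DF = 0.781846, PV = 0.938215
  t = 8.5000: CF_t = 1.200000, DF = 0.769912, PV = 0.923895
  t = 9.0000: CF_t = 1.200000, DF = 0.758161, PV = 0.909793
  t = 9.5000: CF_t = 1.200000, DF = 0.746589, PV = 0.895906
  t = 10.0000: CF_t = 101.200000, DF = 0.735193, PV = 74.401546
Price P = sum_t PV_t = 94.020490
First compute Macaulay numerator sum_t t * PV_t:
  t * PV_t at t = 0.5000: 0.590842
  t * PV_t at t = 1.0000: 1.163647
  t * PV_t at t = 1.5000: 1.718829
  t * PV_t at t = 2.0000: 2.256792
  t * PV_t at t = 2.5000: 2.777932
  t * PV_t at t = 3.0000: 3.282638
  t * PV_t at t = 3.5000: 3.771289
  t * PV_t at t = 4.0000: 4.244258
  t * PV_t at t = 4.5000: 4.701911
  t * PV_t at t = 5.0000: 5.144604
  t * PV_t at t = 5.5000: 5.572688
  t * PV_t at t = 6.0000: 5.986505
  t * PV_t at t = 6.5000: 6.386392
  t * PV_t at t = 7.0000: 6.772676
  t * PV_t at t = 7.5000: 7.145680
  t * PV_t at t = 8.0000: 7.505721
  t * PV_t at t = 8.5000: 7.853105
  t * PV_t at t = 9.0000: 8.188136
  t * PV_t at t = 9.5000: 8.511110
  t * PV_t at t = 10.0000: 744.015456
Macaulay duration D = 837.590212 / 94.020490 = 8.908592
Modified duration = D / (1 + y/m) = 8.908592 / (1 + 0.015500) = 8.772617


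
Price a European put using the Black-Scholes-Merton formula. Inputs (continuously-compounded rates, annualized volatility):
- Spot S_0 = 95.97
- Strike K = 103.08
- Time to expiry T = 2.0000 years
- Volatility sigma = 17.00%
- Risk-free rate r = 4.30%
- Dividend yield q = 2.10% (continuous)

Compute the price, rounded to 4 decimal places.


d1 = (ln(S/K) + (r - q + 0.5*sigma^2) * T) / (sigma * sqrt(T)) = 0.00594908
d2 = d1 - sigma * sqrt(T) = -0.23446722
exp(-rT) = 0.91759423; exp(-qT) = 0.95886978
P = K * exp(-rT) * N(-d2) - S_0 * exp(-qT) * N(-d1)
N(-d1) = 0.49762667; N(-d2) = 0.59268886
P = 103.0800 * 0.91759423 * 0.59268886 - 95.9700 * 0.95886978 * 0.49762667 = 10.2669

Answer: Price = 10.2669


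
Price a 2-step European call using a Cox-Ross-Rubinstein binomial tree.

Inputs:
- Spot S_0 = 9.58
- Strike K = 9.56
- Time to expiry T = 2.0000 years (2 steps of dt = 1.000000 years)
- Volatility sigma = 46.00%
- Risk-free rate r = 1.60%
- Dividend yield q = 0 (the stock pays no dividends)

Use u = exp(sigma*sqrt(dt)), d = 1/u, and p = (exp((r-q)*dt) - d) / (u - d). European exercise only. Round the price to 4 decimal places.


dt = T/N = 1.000000
u = exp(sigma*sqrt(dt)) = 1.584074; d = 1/u = 0.631284
p = (exp((r-q)*dt) - d) / (u - d) = 0.403914
Discount per step: exp(-r*dt) = 0.984127
Stock lattice S(k, i) with i counting down-moves:
  k=0: S(0,0) = 9.5800
  k=1: S(1,0) = 15.1754; S(1,1) = 6.0477
  k=2: S(2,0) = 24.0390; S(2,1) = 9.5800; S(2,2) = 3.8178
Terminal payoffs V(N, i) = max(S_T - K, 0):
  V(2,0) = 14.479002; V(2,1) = 0.020000; V(2,2) = 0.000000
Backward induction: V(k, i) = exp(-r*dt) * [p * V(k+1, i) + (1-p) * V(k+1, i+1)].
  V(1,0) = exp(-r*dt) * [p*14.479002 + (1-p)*0.020000] = 5.767172
  V(1,1) = exp(-r*dt) * [p*0.020000 + (1-p)*0.000000] = 0.007950
  V(0,0) = exp(-r*dt) * [p*5.767172 + (1-p)*0.007950] = 2.297129

Answer: Price = V(0,0) = 2.2971


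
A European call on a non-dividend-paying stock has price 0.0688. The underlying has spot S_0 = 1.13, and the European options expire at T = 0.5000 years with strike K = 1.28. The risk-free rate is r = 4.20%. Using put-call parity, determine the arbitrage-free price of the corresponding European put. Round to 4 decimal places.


Answer: Put price = 0.1922

Derivation:
Put-call parity: C - P = S_0 * exp(-qT) - K * exp(-rT).
S_0 * exp(-qT) = 1.1300 * 1.00000000 = 1.13000000
K * exp(-rT) = 1.2800 * 0.97921896 = 1.25340027
P = C - S*exp(-qT) + K*exp(-rT)
P = 0.0688 - 1.13000000 + 1.25340027 = 0.1922


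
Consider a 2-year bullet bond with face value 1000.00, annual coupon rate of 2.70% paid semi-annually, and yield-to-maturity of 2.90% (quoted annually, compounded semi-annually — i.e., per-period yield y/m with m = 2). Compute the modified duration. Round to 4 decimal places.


Answer: Modified duration = 1.9323

Derivation:
Coupon per period c = face * coupon_rate / m = 13.500000
Periods per year m = 2; per-period yield y/m = 0.014500
Number of cashflows N = 4
Cashflows (t years, CF_t, discount factor 1/(1+y/m)^(m*t), PV):
  t = 0.5000: CF_t = 13.500000, DF = 0.985707, PV = 13.307048
  t = 1.0000: CF_t = 13.500000, DF = 0.971619, PV = 13.116853
  t = 1.5000: CF_t = 13.500000, DF = 0.957732, PV = 12.929377
  t = 2.0000: CF_t = 1013.500000, DF = 0.944043, PV = 956.787621
Price P = sum_t PV_t = 996.140899
First compute Macaulay numerator sum_t t * PV_t:
  t * PV_t at t = 0.5000: 6.653524
  t * PV_t at t = 1.0000: 13.116853
  t * PV_t at t = 1.5000: 19.394066
  t * PV_t at t = 2.0000: 1913.575241
Macaulay duration D = 1952.739685 / 996.140899 = 1.960305
Modified duration = D / (1 + y/m) = 1.960305 / (1 + 0.014500) = 1.932287


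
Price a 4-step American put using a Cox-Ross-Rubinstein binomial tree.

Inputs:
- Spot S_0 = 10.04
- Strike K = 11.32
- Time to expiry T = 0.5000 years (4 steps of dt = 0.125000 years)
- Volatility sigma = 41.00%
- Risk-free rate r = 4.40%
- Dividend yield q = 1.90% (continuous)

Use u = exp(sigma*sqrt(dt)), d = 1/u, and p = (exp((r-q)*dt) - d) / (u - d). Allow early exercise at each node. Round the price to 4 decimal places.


Answer: Price = V(0,0) = 1.9521

Derivation:
dt = T/N = 0.125000
u = exp(sigma*sqrt(dt)) = 1.155990; d = 1/u = 0.865060
p = (exp((r-q)*dt) - d) / (u - d) = 0.474582
Discount per step: exp(-r*dt) = 0.994515
Stock lattice S(k, i) with i counting down-moves:
  k=0: S(0,0) = 10.0400
  k=1: S(1,0) = 11.6061; S(1,1) = 8.6852
  k=2: S(2,0) = 13.4166; S(2,1) = 10.0400; S(2,2) = 7.5132
  k=3: S(3,0) = 15.5094; S(3,1) = 11.6061; S(3,2) = 8.6852; S(3,3) = 6.4994
  k=4: S(4,0) = 17.9287; S(4,1) = 13.4166; S(4,2) = 10.0400; S(4,3) = 7.5132; S(4,4) = 5.6223
Terminal payoffs V(N, i) = max(K - S_T, 0):
  V(4,0) = 0.000000; V(4,1) = 0.000000; V(4,2) = 1.280000; V(4,3) = 3.806786; V(4,4) = 5.697651
Backward induction: V(k, i) = exp(-r*dt) * [p * V(k+1, i) + (1-p) * V(k+1, i+1)]; then take max(V_cont, immediate exercise) for American.
  V(3,0) = exp(-r*dt) * [p*0.000000 + (1-p)*0.000000] = 0.000000; exercise = 0.000000; V(3,0) = max -> 0.000000
  V(3,1) = exp(-r*dt) * [p*0.000000 + (1-p)*1.280000] = 0.668846; exercise = 0.000000; V(3,1) = max -> 0.668846
  V(3,2) = exp(-r*dt) * [p*1.280000 + (1-p)*3.806786] = 2.593316; exercise = 2.634802; V(3,2) = max -> 2.634802
  V(3,3) = exp(-r*dt) * [p*3.806786 + (1-p)*5.697651] = 4.773951; exercise = 4.820622; V(3,3) = max -> 4.820622
  V(2,0) = exp(-r*dt) * [p*0.000000 + (1-p)*0.668846] = 0.349496; exercise = 0.000000; V(2,0) = max -> 0.349496
  V(2,1) = exp(-r*dt) * [p*0.668846 + (1-p)*2.634802] = 1.692460; exercise = 1.280000; V(2,1) = max -> 1.692460
  V(2,2) = exp(-r*dt) * [p*2.634802 + (1-p)*4.820622] = 3.762520; exercise = 3.806786; V(2,2) = max -> 3.806786
  V(1,0) = exp(-r*dt) * [p*0.349496 + (1-p)*1.692460] = 1.049326; exercise = 0.000000; V(1,0) = max -> 1.049326
  V(1,1) = exp(-r*dt) * [p*1.692460 + (1-p)*3.806786] = 2.787988; exercise = 2.634802; V(1,1) = max -> 2.787988
  V(0,0) = exp(-r*dt) * [p*1.049326 + (1-p)*2.787988] = 1.952084; exercise = 1.280000; V(0,0) = max -> 1.952084


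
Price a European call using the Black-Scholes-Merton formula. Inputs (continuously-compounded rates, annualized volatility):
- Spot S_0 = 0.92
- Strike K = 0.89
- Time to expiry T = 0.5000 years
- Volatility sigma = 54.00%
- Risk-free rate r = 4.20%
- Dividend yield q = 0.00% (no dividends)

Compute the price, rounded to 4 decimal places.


d1 = (ln(S/K) + (r - q + 0.5*sigma^2) * T) / (sigma * sqrt(T)) = 0.33273881
d2 = d1 - sigma * sqrt(T) = -0.04909886
exp(-rT) = 0.97921896; exp(-qT) = 1.00000000
C = S_0 * exp(-qT) * N(d1) - K * exp(-rT) * N(d2)
N(d1) = 0.63033427; N(d2) = 0.48042026
C = 0.9200 * 1.00000000 * 0.63033427 - 0.8900 * 0.97921896 * 0.48042026 = 0.1612

Answer: Price = 0.1612


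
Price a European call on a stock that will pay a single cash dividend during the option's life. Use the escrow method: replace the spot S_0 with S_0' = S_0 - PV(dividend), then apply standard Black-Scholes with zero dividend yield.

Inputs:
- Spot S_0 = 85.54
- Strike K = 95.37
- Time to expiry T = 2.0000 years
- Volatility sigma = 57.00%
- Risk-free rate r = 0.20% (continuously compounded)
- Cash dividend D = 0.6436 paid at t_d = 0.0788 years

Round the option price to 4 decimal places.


Answer: Price = 23.3719

Derivation:
PV(D) = D * exp(-r * t_d) = 0.6436 * 0.99984241 = 0.64349858
S_0' = S_0 - PV(D) = 85.5400 - 0.64349858 = 84.89650142
d1 = (ln(S_0'/K) + (r + sigma^2/2)*T) / (sigma*sqrt(T)) = 0.26369974
d2 = d1 - sigma*sqrt(T) = -0.54240199
exp(-rT) = 0.99600799
N(d1) = 0.60399435; N(d2) = 0.29377081
C = S_0' * N(d1) - K * exp(-rT) * N(d2) = 84.89650142 * 0.60399435 - 95.3700 * 0.99600799 * 0.29377081 = 23.3719


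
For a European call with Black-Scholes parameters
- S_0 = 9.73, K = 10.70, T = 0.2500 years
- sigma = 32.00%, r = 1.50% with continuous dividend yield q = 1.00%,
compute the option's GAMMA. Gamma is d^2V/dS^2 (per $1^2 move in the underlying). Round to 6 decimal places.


d1 = -0.5061240329; d2 = -0.6661240329
phi(d1) = 0.3509823641; exp(-qT) = 0.9975031224; exp(-rT) = 0.9962570225
Gamma = exp(-qT) * phi(d1) / (S * sigma * sqrt(T)) = 0.9975031224 * 0.3509823641 / (9.7300 * 0.3200 * 0.5000000000) = 0.224888

Answer: Gamma = 0.224888


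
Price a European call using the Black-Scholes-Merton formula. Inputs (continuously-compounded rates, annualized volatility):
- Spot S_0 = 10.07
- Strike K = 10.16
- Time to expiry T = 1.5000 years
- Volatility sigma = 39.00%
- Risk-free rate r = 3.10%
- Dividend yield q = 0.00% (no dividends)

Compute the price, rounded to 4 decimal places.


Answer: Price = 2.0572

Derivation:
d1 = (ln(S/K) + (r - q + 0.5*sigma^2) * T) / (sigma * sqrt(T)) = 0.31754864
d2 = d1 - sigma * sqrt(T) = -0.16010186
exp(-rT) = 0.95456456; exp(-qT) = 1.00000000
C = S_0 * exp(-qT) * N(d1) - K * exp(-rT) * N(d2)
N(d1) = 0.62458633; N(d2) = 0.43640042
C = 10.0700 * 1.00000000 * 0.62458633 - 10.1600 * 0.95456456 * 0.43640042 = 2.0572


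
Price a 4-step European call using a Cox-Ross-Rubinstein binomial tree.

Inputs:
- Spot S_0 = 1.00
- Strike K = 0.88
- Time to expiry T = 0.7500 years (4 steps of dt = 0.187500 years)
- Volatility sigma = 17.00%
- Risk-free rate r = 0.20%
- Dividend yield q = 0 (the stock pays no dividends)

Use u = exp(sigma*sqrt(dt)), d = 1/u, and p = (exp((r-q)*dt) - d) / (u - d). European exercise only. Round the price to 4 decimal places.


Answer: Price = V(0,0) = 0.1354

Derivation:
dt = T/N = 0.187500
u = exp(sigma*sqrt(dt)) = 1.076389; d = 1/u = 0.929032
p = (exp((r-q)*dt) - d) / (u - d) = 0.484151
Discount per step: exp(-r*dt) = 0.999625
Stock lattice S(k, i) with i counting down-moves:
  k=0: S(0,0) = 1.0000
  k=1: S(1,0) = 1.0764; S(1,1) = 0.9290
  k=2: S(2,0) = 1.1586; S(2,1) = 1.0000; S(2,2) = 0.8631
  k=3: S(3,0) = 1.2471; S(3,1) = 1.0764; S(3,2) = 0.9290; S(3,3) = 0.8018
  k=4: S(4,0) = 1.3424; S(4,1) = 1.1586; S(4,2) = 1.0000; S(4,3) = 0.8631; S(4,4) = 0.7449
Terminal payoffs V(N, i) = max(S_T - K, 0):
  V(4,0) = 0.462386; V(4,1) = 0.278614; V(4,2) = 0.120000; V(4,3) = 0.000000; V(4,4) = 0.000000
Backward induction: V(k, i) = exp(-r*dt) * [p * V(k+1, i) + (1-p) * V(k+1, i+1)].
  V(3,0) = exp(-r*dt) * [p*0.462386 + (1-p)*0.278614] = 0.367449
  V(3,1) = exp(-r*dt) * [p*0.278614 + (1-p)*0.120000] = 0.196719
  V(3,2) = exp(-r*dt) * [p*0.120000 + (1-p)*0.000000] = 0.058076
  V(3,3) = exp(-r*dt) * [p*0.000000 + (1-p)*0.000000] = 0.000000
  V(2,0) = exp(-r*dt) * [p*0.367449 + (1-p)*0.196719] = 0.279274
  V(2,1) = exp(-r*dt) * [p*0.196719 + (1-p)*0.058076] = 0.125153
  V(2,2) = exp(-r*dt) * [p*0.058076 + (1-p)*0.000000] = 0.028107
  V(1,0) = exp(-r*dt) * [p*0.279274 + (1-p)*0.125153] = 0.199696
  V(1,1) = exp(-r*dt) * [p*0.125153 + (1-p)*0.028107] = 0.075064
  V(0,0) = exp(-r*dt) * [p*0.199696 + (1-p)*0.075064] = 0.135354


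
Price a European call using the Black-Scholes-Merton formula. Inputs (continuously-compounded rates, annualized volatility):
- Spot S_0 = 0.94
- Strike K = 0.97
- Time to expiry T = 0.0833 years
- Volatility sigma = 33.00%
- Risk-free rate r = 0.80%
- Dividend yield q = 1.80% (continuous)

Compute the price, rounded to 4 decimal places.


Answer: Price = 0.0229

Derivation:
d1 = (ln(S/K) + (r - q + 0.5*sigma^2) * T) / (sigma * sqrt(T)) = -0.29097462
d2 = d1 - sigma * sqrt(T) = -0.38621836
exp(-rT) = 0.99933382; exp(-qT) = 0.99850172
C = S_0 * exp(-qT) * N(d1) - K * exp(-rT) * N(d2)
N(d1) = 0.38553536; N(d2) = 0.34966748
C = 0.9400 * 0.99850172 * 0.38553536 - 0.9700 * 0.99933382 * 0.34966748 = 0.0229


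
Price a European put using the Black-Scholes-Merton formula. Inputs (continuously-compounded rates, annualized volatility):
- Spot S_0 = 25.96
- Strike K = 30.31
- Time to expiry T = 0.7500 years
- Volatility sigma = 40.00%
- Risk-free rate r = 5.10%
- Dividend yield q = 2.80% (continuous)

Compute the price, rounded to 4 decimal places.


d1 = (ln(S/K) + (r - q + 0.5*sigma^2) * T) / (sigma * sqrt(T)) = -0.22421628
d2 = d1 - sigma * sqrt(T) = -0.57062645
exp(-rT) = 0.96247229; exp(-qT) = 0.97921896
P = K * exp(-rT) * N(-d2) - S_0 * exp(-qT) * N(-d1)
N(-d1) = 0.58870549; N(-d2) = 0.71587356
P = 30.3100 * 0.96247229 * 0.71587356 - 25.9600 * 0.97921896 * 0.58870549 = 5.9186

Answer: Price = 5.9186


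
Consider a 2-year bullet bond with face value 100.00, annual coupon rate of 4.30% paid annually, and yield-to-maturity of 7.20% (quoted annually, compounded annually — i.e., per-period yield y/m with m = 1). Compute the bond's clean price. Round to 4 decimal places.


Answer: Price = 94.7712

Derivation:
Coupon per period c = face * coupon_rate / m = 4.300000
Periods per year m = 1; per-period yield y/m = 0.072000
Number of cashflows N = 2
Cashflows (t years, CF_t, discount factor 1/(1+y/m)^(m*t), PV):
  t = 1.0000: CF_t = 4.300000, DF = 0.932836, PV = 4.011194
  t = 2.0000: CF_t = 104.300000, DF = 0.870183, PV = 90.760052
Price P = sum_t PV_t = 94.771246


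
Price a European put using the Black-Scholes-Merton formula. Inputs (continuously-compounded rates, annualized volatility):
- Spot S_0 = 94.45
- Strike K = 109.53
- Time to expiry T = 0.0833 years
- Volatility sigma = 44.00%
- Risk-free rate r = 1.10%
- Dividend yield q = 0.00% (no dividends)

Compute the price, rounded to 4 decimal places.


Answer: Price = 15.7656

Derivation:
d1 = (ln(S/K) + (r - q + 0.5*sigma^2) * T) / (sigma * sqrt(T)) = -1.09572674
d2 = d1 - sigma * sqrt(T) = -1.22271839
exp(-rT) = 0.99908412; exp(-qT) = 1.00000000
P = K * exp(-rT) * N(-d2) - S_0 * exp(-qT) * N(-d1)
N(-d1) = 0.86340081; N(-d2) = 0.88928196
P = 109.5300 * 0.99908412 * 0.88928196 - 94.4500 * 1.00000000 * 0.86340081 = 15.7656


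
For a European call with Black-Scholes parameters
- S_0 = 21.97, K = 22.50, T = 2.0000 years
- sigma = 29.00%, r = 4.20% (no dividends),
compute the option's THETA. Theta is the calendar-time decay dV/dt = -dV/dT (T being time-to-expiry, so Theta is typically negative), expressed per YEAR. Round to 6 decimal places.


d1 = 0.3517553331; d2 = -0.0583666000
phi(d1) = 0.3750093048; exp(-qT) = 1.0000000000; exp(-rT) = 0.9194312561
Theta = -S*exp(-qT)*phi(d1)*sigma/(2*sqrt(T)) - r*K*exp(-rT)*N(d2) + q*S*exp(-qT)*N(d1)
N(d1) = 0.6374891203; N(d2) = 0.4767283094; sqrt(T) = 1.4142135624
Term 1 = -21.9700 * 1.0000000000 * 0.3750093048 * 0.2900 / (2 * 1.4142135624) = -0.8447439790
Term 2 = -0.0420 * 22.5000 * 0.9194312561 * 0.4767283094 = -0.4142113684
Term 3 = 0 (no dividend yield, q = 0)
Theta = -0.8447439790 + (-0.4142113684) + (0.0000000000) = -1.258955

Answer: Theta = -1.258955


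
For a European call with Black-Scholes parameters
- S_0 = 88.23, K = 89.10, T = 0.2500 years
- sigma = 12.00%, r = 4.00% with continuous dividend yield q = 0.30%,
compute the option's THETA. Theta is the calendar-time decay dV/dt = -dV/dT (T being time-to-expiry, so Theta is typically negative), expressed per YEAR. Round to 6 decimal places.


Answer: Theta = -5.794215

Derivation:
d1 = 0.0206284460; d2 = -0.0393715540
phi(d1) = 0.3988574079; exp(-qT) = 0.9992502812; exp(-rT) = 0.9900498337
Theta = -S*exp(-qT)*phi(d1)*sigma/(2*sqrt(T)) - r*K*exp(-rT)*N(d2) + q*S*exp(-qT)*N(d1)
N(d1) = 0.5082289756; N(d2) = 0.4842970795; sqrt(T) = 0.5000000000
Term 1 = -88.2300 * 0.9992502812 * 0.3988574079 * 0.1200 / (2 * 0.5000000000) = -4.2197766724
Term 2 = -0.0400 * 89.1000 * 0.9900498337 * 0.4842970795 = -1.7088604581
Term 3 = 0.0030 * 88.2300 * 0.9992502812 * 0.5082289756 = 0.1344222730
Theta = -4.2197766724 + (-1.7088604581) + (0.1344222730) = -5.794215


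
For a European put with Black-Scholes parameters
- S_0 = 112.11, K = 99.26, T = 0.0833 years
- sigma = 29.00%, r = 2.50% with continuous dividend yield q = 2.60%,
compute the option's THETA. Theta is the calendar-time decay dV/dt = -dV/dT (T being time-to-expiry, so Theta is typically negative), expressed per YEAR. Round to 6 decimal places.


Answer: Theta = -7.330617

Derivation:
d1 = 1.4953256420; d2 = 1.4116265978
phi(d1) = 0.1304274793; exp(-qT) = 0.9978365437; exp(-rT) = 0.9979196669
Theta = -S*exp(-qT)*phi(d1)*sigma/(2*sqrt(T)) + r*K*exp(-rT)*N(-d2) - q*S*exp(-qT)*N(-d1)
N(-d1) = 0.0674147381; N(-d2) = 0.0790299683; sqrt(T) = 0.2886173938
Term 1 = -112.1100 * 0.9978365437 * 0.1304274793 * 0.2900 / (2 * 0.2886173938) = -7.3302428013
Term 2 = 0.0250 * 99.2600 * 0.9979196669 * 0.0790299683 = 0.1957048862
Term 3 = -0.0260 * 112.1100 * 0.9978365437 * 0.0674147381 = -0.1960793945
Theta = -7.3302428013 + (0.1957048862) + (-0.1960793945) = -7.330617


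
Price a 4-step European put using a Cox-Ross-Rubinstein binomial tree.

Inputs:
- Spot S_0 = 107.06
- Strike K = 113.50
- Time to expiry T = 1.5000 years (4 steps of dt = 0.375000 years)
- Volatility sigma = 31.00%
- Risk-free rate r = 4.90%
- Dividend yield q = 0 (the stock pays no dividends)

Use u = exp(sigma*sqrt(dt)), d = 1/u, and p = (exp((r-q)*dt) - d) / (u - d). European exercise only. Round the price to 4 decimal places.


Answer: Price = V(0,0) = 15.1951

Derivation:
dt = T/N = 0.375000
u = exp(sigma*sqrt(dt)) = 1.209051; d = 1/u = 0.827095
p = (exp((r-q)*dt) - d) / (u - d) = 0.501236
Discount per step: exp(-r*dt) = 0.981793
Stock lattice S(k, i) with i counting down-moves:
  k=0: S(0,0) = 107.0600
  k=1: S(1,0) = 129.4410; S(1,1) = 88.5488
  k=2: S(2,0) = 156.5007; S(2,1) = 107.0600; S(2,2) = 73.2383
  k=3: S(3,0) = 189.2172; S(3,1) = 129.4410; S(3,2) = 88.5488; S(3,3) = 60.5750
  k=4: S(4,0) = 228.7732; S(4,1) = 156.5007; S(4,2) = 107.0600; S(4,3) = 73.2383; S(4,4) = 50.1013
Terminal payoffs V(N, i) = max(K - S_T, 0):
  V(4,0) = 0.000000; V(4,1) = 0.000000; V(4,2) = 6.440000; V(4,3) = 40.261700; V(4,4) = 63.398667
Backward induction: V(k, i) = exp(-r*dt) * [p * V(k+1, i) + (1-p) * V(k+1, i+1)].
  V(3,0) = exp(-r*dt) * [p*0.000000 + (1-p)*0.000000] = 0.000000
  V(3,1) = exp(-r*dt) * [p*0.000000 + (1-p)*6.440000] = 3.153561
  V(3,2) = exp(-r*dt) * [p*6.440000 + (1-p)*40.261700] = 22.884668
  V(3,3) = exp(-r*dt) * [p*40.261700 + (1-p)*63.398667] = 50.858434
  V(2,0) = exp(-r*dt) * [p*0.000000 + (1-p)*3.153561] = 1.544246
  V(2,1) = exp(-r*dt) * [p*3.153561 + (1-p)*22.884668] = 12.758137
  V(2,2) = exp(-r*dt) * [p*22.884668 + (1-p)*50.858434] = 36.166289
  V(1,0) = exp(-r*dt) * [p*1.544246 + (1-p)*12.758137] = 7.007385
  V(1,1) = exp(-r*dt) * [p*12.758137 + (1-p)*36.166289] = 23.988429
  V(0,0) = exp(-r*dt) * [p*7.007385 + (1-p)*23.988429] = 15.195134


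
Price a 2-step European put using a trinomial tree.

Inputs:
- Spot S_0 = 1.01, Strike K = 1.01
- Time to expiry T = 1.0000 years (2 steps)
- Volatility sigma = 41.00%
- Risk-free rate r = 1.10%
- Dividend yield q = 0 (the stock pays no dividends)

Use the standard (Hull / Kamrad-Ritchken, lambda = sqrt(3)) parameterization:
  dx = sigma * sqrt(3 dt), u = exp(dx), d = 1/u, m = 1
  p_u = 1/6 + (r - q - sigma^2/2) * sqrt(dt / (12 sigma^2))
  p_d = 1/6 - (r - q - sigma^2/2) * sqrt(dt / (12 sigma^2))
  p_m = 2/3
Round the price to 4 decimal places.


dt = T/N = 0.500000; dx = sigma*sqrt(3*dt) = 0.502145
u = exp(dx) = 1.652262; d = 1/u = 0.605231
p_u = 0.130298, p_m = 0.666667, p_d = 0.203036
Discount per step: exp(-r*dt) = 0.994515
Stock lattice S(k, j) with j the centered position index:
  k=0: S(0,+0) = 1.0100
  k=1: S(1,-1) = 0.6113; S(1,+0) = 1.0100; S(1,+1) = 1.6688
  k=2: S(2,-2) = 0.3700; S(2,-1) = 0.6113; S(2,+0) = 1.0100; S(2,+1) = 1.6688; S(2,+2) = 2.7573
Terminal payoffs V(N, j) = max(K - S_T, 0):
  V(2,-2) = 0.640033; V(2,-1) = 0.398717; V(2,+0) = 0.000000; V(2,+1) = 0.000000; V(2,+2) = 0.000000
Backward induction: V(k, j) = exp(-r*dt) * [p_u * V(k+1, j+1) + p_m * V(k+1, j) + p_d * V(k+1, j-1)]
  V(1,-1) = exp(-r*dt) * [p_u*0.000000 + p_m*0.398717 + p_d*0.640033] = 0.393590
  V(1,+0) = exp(-r*dt) * [p_u*0.000000 + p_m*0.000000 + p_d*0.398717] = 0.080510
  V(1,+1) = exp(-r*dt) * [p_u*0.000000 + p_m*0.000000 + p_d*0.000000] = 0.000000
  V(0,+0) = exp(-r*dt) * [p_u*0.000000 + p_m*0.080510 + p_d*0.393590] = 0.132853

Answer: Price = V(0,0) = 0.1329


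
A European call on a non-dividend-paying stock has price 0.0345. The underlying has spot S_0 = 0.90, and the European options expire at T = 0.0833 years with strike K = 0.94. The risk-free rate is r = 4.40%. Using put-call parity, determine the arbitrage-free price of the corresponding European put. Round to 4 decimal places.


Put-call parity: C - P = S_0 * exp(-qT) - K * exp(-rT).
S_0 * exp(-qT) = 0.9000 * 1.00000000 = 0.90000000
K * exp(-rT) = 0.9400 * 0.99634151 = 0.93656102
P = C - S*exp(-qT) + K*exp(-rT)
P = 0.0345 - 0.90000000 + 0.93656102 = 0.0711

Answer: Put price = 0.0711


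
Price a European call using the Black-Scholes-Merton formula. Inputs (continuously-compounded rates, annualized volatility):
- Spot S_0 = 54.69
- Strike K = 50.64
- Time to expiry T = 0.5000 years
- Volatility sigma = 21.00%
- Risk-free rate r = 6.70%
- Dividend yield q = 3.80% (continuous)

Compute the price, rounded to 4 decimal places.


Answer: Price = 5.9385

Derivation:
d1 = (ln(S/K) + (r - q + 0.5*sigma^2) * T) / (sigma * sqrt(T)) = 0.69002914
d2 = d1 - sigma * sqrt(T) = 0.54153672
exp(-rT) = 0.96705491; exp(-qT) = 0.98117936
C = S_0 * exp(-qT) * N(d1) - K * exp(-rT) * N(d2)
N(d1) = 0.75491207; N(d2) = 0.70593115
C = 54.6900 * 0.98117936 * 0.75491207 - 50.6400 * 0.96705491 * 0.70593115 = 5.9385


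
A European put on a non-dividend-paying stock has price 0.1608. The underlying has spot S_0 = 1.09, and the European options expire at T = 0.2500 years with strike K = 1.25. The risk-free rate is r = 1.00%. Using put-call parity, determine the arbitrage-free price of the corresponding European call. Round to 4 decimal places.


Put-call parity: C - P = S_0 * exp(-qT) - K * exp(-rT).
S_0 * exp(-qT) = 1.0900 * 1.00000000 = 1.09000000
K * exp(-rT) = 1.2500 * 0.99750312 = 1.24687890
C = P + S*exp(-qT) - K*exp(-rT)
C = 0.1608 + 1.09000000 - 1.24687890 = 0.0039

Answer: Call price = 0.0039


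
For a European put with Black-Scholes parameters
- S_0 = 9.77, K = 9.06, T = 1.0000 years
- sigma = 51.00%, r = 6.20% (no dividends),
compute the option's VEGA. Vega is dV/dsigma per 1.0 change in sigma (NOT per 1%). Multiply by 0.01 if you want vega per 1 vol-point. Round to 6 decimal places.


Answer: Vega = 3.396771

Derivation:
d1 = 0.5245046000; d2 = 0.0145046000
phi(d1) = 0.3476736346; exp(-qT) = 1.0000000000; exp(-rT) = 0.9398828868
Vega = S * exp(-qT) * phi(d1) * sqrt(T) = 9.7700 * 1.0000000000 * 0.3476736346 * 1.0000000000 = 3.396771


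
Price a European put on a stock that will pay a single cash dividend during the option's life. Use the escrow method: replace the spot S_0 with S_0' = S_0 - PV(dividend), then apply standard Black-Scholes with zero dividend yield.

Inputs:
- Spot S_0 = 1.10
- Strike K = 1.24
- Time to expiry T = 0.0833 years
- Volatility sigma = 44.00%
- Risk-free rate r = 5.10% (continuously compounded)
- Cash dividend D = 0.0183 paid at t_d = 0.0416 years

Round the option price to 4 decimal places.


Answer: Price = 0.1643

Derivation:
PV(D) = D * exp(-r * t_d) = 0.0183 * 0.99788065 = 0.01826122
S_0' = S_0 - PV(D) = 1.1000 - 0.01826122 = 1.08173878
d1 = (ln(S_0'/K) + (r + sigma^2/2)*T) / (sigma*sqrt(T)) = -0.97825254
d2 = d1 - sigma*sqrt(T) = -1.10524420
exp(-rT) = 0.99576071
N(-d1) = 0.83602528; N(-d2) = 0.86547310
P = K * exp(-rT) * N(-d2) - S_0' * N(-d1) = 1.2400 * 0.99576071 * 0.86547310 - 1.08173878 * 0.83602528 = 0.1643


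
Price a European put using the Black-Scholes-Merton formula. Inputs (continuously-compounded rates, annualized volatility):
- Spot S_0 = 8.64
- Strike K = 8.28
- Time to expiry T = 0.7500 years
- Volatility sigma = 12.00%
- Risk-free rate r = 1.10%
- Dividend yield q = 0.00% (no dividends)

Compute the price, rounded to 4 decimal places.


d1 = (ln(S/K) + (r - q + 0.5*sigma^2) * T) / (sigma * sqrt(T)) = 0.54087727
d2 = d1 - sigma * sqrt(T) = 0.43695422
exp(-rT) = 0.99178394; exp(-qT) = 1.00000000
P = K * exp(-rT) * N(-d2) - S_0 * exp(-qT) * N(-d1)
N(-d1) = 0.29429609; N(-d2) = 0.33107228
P = 8.2800 * 0.99178394 * 0.33107228 - 8.6400 * 1.00000000 * 0.29429609 = 0.1760

Answer: Price = 0.1760


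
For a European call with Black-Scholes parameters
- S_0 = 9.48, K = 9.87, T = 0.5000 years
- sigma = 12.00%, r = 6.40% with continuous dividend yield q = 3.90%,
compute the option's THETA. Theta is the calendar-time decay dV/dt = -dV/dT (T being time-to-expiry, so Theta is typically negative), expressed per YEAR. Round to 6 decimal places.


d1 = -0.2853828425; d2 = -0.3702356562
phi(d1) = 0.3830230087; exp(-qT) = 0.9806888952; exp(-rT) = 0.9685065821
Theta = -S*exp(-qT)*phi(d1)*sigma/(2*sqrt(T)) - r*K*exp(-rT)*N(d2) + q*S*exp(-qT)*N(d1)
N(d1) = 0.3876754255; N(d2) = 0.3556034557; sqrt(T) = 0.7071067812
Term 1 = -9.4800 * 0.9806888952 * 0.3830230087 * 0.1200 / (2 * 0.7071067812) = -0.3021556410
Term 2 = -0.0640 * 9.8700 * 0.9685065821 * 0.3556034557 = -0.2175533003
Term 3 = 0.0390 * 9.4800 * 0.9806888952 * 0.3876754255 = 0.1405634714
Theta = -0.3021556410 + (-0.2175533003) + (0.1405634714) = -0.379145

Answer: Theta = -0.379145


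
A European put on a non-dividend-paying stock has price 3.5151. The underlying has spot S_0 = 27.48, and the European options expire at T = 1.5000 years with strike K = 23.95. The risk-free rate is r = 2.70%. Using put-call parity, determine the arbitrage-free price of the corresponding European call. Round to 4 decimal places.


Put-call parity: C - P = S_0 * exp(-qT) - K * exp(-rT).
S_0 * exp(-qT) = 27.4800 * 1.00000000 = 27.48000000
K * exp(-rT) = 23.9500 * 0.96030916 = 22.99940449
C = P + S*exp(-qT) - K*exp(-rT)
C = 3.5151 + 27.48000000 - 22.99940449 = 7.9957

Answer: Call price = 7.9957


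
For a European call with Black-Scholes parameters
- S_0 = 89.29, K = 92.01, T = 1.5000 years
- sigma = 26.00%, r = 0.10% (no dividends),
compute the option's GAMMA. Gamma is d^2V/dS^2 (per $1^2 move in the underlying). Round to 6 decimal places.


d1 = 0.0696918544; d2 = -0.2487418121
phi(d1) = 0.3979746336; exp(-qT) = 1.0000000000; exp(-rT) = 0.9985011244
Gamma = exp(-qT) * phi(d1) / (S * sigma * sqrt(T)) = 1.0000000000 * 0.3979746336 / (89.2900 * 0.2600 * 1.2247448714) = 0.013997

Answer: Gamma = 0.013997


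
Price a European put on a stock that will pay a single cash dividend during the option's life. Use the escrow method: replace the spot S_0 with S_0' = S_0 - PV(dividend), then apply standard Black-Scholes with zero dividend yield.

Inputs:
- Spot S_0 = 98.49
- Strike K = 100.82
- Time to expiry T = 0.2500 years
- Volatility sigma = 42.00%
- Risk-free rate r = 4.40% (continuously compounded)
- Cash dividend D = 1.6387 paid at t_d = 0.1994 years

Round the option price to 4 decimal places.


PV(D) = D * exp(-r * t_d) = 1.6387 * 0.99126478 = 1.62438559
S_0' = S_0 - PV(D) = 98.4900 - 1.62438559 = 96.86561441
d1 = (ln(S_0'/K) + (r + sigma^2/2)*T) / (sigma*sqrt(T)) = -0.03315309
d2 = d1 - sigma*sqrt(T) = -0.24315309
exp(-rT) = 0.98906028
N(-d1) = 0.51322375; N(-d2) = 0.59605660
P = K * exp(-rT) * N(-d2) - S_0' * N(-d1) = 100.8200 * 0.98906028 * 0.59605660 - 96.86561441 * 0.51322375 = 9.7233

Answer: Price = 9.7233


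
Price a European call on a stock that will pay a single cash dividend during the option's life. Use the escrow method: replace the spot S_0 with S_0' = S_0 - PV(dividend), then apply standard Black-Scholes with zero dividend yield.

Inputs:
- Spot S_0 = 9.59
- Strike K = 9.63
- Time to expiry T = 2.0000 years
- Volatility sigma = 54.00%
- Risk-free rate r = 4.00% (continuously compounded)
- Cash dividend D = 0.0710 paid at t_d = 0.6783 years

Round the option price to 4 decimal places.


PV(D) = D * exp(-r * t_d) = 0.0710 * 0.97323277 = 0.06909953
S_0' = S_0 - PV(D) = 9.5900 - 0.06909953 = 9.52090047
d1 = (ln(S_0'/K) + (r + sigma^2/2)*T) / (sigma*sqrt(T)) = 0.47167454
d2 = d1 - sigma*sqrt(T) = -0.29200078
exp(-rT) = 0.92311635
N(d1) = 0.68142044; N(d2) = 0.38514301
C = S_0' * N(d1) - K * exp(-rT) * N(d2) = 9.52090047 * 0.68142044 - 9.6300 * 0.92311635 * 0.38514301 = 3.0640

Answer: Price = 3.0640


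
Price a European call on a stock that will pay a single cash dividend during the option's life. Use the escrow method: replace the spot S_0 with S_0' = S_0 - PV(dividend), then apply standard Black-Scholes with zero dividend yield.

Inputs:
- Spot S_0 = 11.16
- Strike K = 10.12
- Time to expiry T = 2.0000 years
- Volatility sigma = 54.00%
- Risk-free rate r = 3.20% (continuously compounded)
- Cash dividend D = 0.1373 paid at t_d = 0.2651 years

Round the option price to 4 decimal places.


PV(D) = D * exp(-r * t_d) = 0.1373 * 0.99155268 = 0.13614018
S_0' = S_0 - PV(D) = 11.1600 - 0.13614018 = 11.02385982
d1 = (ln(S_0'/K) + (r + sigma^2/2)*T) / (sigma*sqrt(T)) = 0.57766478
d2 = d1 - sigma*sqrt(T) = -0.18601055
exp(-rT) = 0.93800500
N(d1) = 0.71825477; N(d2) = 0.42621824
C = S_0' * N(d1) - K * exp(-rT) * N(d2) = 11.02385982 * 0.71825477 - 10.1200 * 0.93800500 * 0.42621824 = 3.8720

Answer: Price = 3.8720


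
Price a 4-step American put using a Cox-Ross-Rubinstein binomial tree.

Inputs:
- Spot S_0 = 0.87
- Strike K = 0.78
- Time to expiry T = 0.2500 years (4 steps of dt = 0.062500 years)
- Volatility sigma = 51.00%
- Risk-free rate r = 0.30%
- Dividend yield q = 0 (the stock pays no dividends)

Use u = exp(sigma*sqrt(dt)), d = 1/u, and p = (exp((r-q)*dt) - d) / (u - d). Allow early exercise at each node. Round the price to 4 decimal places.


dt = T/N = 0.062500
u = exp(sigma*sqrt(dt)) = 1.135985; d = 1/u = 0.880293
p = (exp((r-q)*dt) - d) / (u - d) = 0.468901
Discount per step: exp(-r*dt) = 0.999813
Stock lattice S(k, i) with i counting down-moves:
  k=0: S(0,0) = 0.8700
  k=1: S(1,0) = 0.9883; S(1,1) = 0.7659
  k=2: S(2,0) = 1.1227; S(2,1) = 0.8700; S(2,2) = 0.6742
  k=3: S(3,0) = 1.2754; S(3,1) = 0.9883; S(3,2) = 0.7659; S(3,3) = 0.5935
  k=4: S(4,0) = 1.4488; S(4,1) = 1.1227; S(4,2) = 0.8700; S(4,3) = 0.6742; S(4,4) = 0.5224
Terminal payoffs V(N, i) = max(K - S_T, 0):
  V(4,0) = 0.000000; V(4,1) = 0.000000; V(4,2) = 0.000000; V(4,3) = 0.105823; V(4,4) = 0.257569
Backward induction: V(k, i) = exp(-r*dt) * [p * V(k+1, i) + (1-p) * V(k+1, i+1)]; then take max(V_cont, immediate exercise) for American.
  V(3,0) = exp(-r*dt) * [p*0.000000 + (1-p)*0.000000] = 0.000000; exercise = 0.000000; V(3,0) = max -> 0.000000
  V(3,1) = exp(-r*dt) * [p*0.000000 + (1-p)*0.000000] = 0.000000; exercise = 0.000000; V(3,1) = max -> 0.000000
  V(3,2) = exp(-r*dt) * [p*0.000000 + (1-p)*0.105823] = 0.056192; exercise = 0.014145; V(3,2) = max -> 0.056192
  V(3,3) = exp(-r*dt) * [p*0.105823 + (1-p)*0.257569] = 0.186380; exercise = 0.186526; V(3,3) = max -> 0.186526
  V(2,0) = exp(-r*dt) * [p*0.000000 + (1-p)*0.000000] = 0.000000; exercise = 0.000000; V(2,0) = max -> 0.000000
  V(2,1) = exp(-r*dt) * [p*0.000000 + (1-p)*0.056192] = 0.029838; exercise = 0.000000; V(2,1) = max -> 0.029838
  V(2,2) = exp(-r*dt) * [p*0.056192 + (1-p)*0.186526] = 0.125389; exercise = 0.105823; V(2,2) = max -> 0.125389
  V(1,0) = exp(-r*dt) * [p*0.000000 + (1-p)*0.029838] = 0.015844; exercise = 0.000000; V(1,0) = max -> 0.015844
  V(1,1) = exp(-r*dt) * [p*0.029838 + (1-p)*0.125389] = 0.080570; exercise = 0.014145; V(1,1) = max -> 0.080570
  V(0,0) = exp(-r*dt) * [p*0.015844 + (1-p)*0.080570] = 0.050210; exercise = 0.000000; V(0,0) = max -> 0.050210

Answer: Price = V(0,0) = 0.0502


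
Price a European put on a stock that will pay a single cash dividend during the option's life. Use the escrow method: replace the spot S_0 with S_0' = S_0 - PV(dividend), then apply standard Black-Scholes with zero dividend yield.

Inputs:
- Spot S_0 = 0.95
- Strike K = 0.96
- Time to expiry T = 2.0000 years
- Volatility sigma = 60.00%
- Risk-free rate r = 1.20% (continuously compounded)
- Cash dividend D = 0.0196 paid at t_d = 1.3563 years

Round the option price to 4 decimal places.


PV(D) = D * exp(-r * t_d) = 0.0196 * 0.98385613 = 0.01928358
S_0' = S_0 - PV(D) = 0.9500 - 0.01928358 = 0.93071642
d1 = (ln(S_0'/K) + (r + sigma^2/2)*T) / (sigma*sqrt(T)) = 0.41603965
d2 = d1 - sigma*sqrt(T) = -0.43248849
exp(-rT) = 0.97628571
N(-d1) = 0.33869049; N(-d2) = 0.66730679
P = K * exp(-rT) * N(-d2) - S_0' * N(-d1) = 0.9600 * 0.97628571 * 0.66730679 - 0.93071642 * 0.33869049 = 0.3102

Answer: Price = 0.3102


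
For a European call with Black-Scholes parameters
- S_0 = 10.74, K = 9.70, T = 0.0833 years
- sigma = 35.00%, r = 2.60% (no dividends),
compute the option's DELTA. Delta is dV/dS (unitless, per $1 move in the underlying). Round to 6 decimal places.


d1 = 1.0801955502; d2 = 0.9791794624
phi(d1) = 0.2226064763; exp(-qT) = 1.0000000000; exp(-rT) = 0.9978365437
N(d1) = 0.8599724453
Delta = exp(-qT) * N(d1) = 1.0000000000 * 0.8599724453 = 0.859972

Answer: Delta = 0.859972


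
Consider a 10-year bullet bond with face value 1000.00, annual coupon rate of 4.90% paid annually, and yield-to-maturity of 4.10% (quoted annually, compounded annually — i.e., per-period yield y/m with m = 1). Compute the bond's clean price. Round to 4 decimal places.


Coupon per period c = face * coupon_rate / m = 49.000000
Periods per year m = 1; per-period yield y/m = 0.041000
Number of cashflows N = 10
Cashflows (t years, CF_t, discount factor 1/(1+y/m)^(m*t), PV):
  t = 1.0000: CF_t = 49.000000, DF = 0.960615, PV = 47.070125
  t = 2.0000: CF_t = 49.000000, DF = 0.922781, PV = 45.216258
  t = 3.0000: CF_t = 49.000000, DF = 0.886437, PV = 43.435407
  t = 4.0000: CF_t = 49.000000, DF = 0.851524, PV = 41.724694
  t = 5.0000: CF_t = 49.000000, DF = 0.817987, PV = 40.081358
  t = 6.0000: CF_t = 49.000000, DF = 0.785770, PV = 38.502746
  t = 7.0000: CF_t = 49.000000, DF = 0.754823, PV = 36.986307
  t = 8.0000: CF_t = 49.000000, DF = 0.725094, PV = 35.529594
  t = 9.0000: CF_t = 49.000000, DF = 0.696536, PV = 34.130254
  t = 10.0000: CF_t = 1049.000000, DF = 0.669103, PV = 701.888607
Price P = sum_t PV_t = 1064.565350

Answer: Price = 1064.5654


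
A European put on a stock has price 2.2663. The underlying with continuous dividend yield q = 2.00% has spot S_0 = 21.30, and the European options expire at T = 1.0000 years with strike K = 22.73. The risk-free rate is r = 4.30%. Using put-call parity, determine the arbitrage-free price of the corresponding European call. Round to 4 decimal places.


Answer: Call price = 1.3712

Derivation:
Put-call parity: C - P = S_0 * exp(-qT) - K * exp(-rT).
S_0 * exp(-qT) = 21.3000 * 0.98019867 = 20.87823174
K * exp(-rT) = 22.7300 * 0.95791139 = 21.77332590
C = P + S*exp(-qT) - K*exp(-rT)
C = 2.2663 + 20.87823174 - 21.77332590 = 1.3712


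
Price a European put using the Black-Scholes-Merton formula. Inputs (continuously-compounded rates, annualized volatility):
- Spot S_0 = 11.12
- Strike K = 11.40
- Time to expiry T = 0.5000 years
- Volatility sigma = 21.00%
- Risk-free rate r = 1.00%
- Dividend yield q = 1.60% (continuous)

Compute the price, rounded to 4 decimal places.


d1 = (ln(S/K) + (r - q + 0.5*sigma^2) * T) / (sigma * sqrt(T)) = -0.11342711
d2 = d1 - sigma * sqrt(T) = -0.26191953
exp(-rT) = 0.99501248; exp(-qT) = 0.99203191
P = K * exp(-rT) * N(-d2) - S_0 * exp(-qT) * N(-d1)
N(-d1) = 0.54515403; N(-d2) = 0.60330826
P = 11.4000 * 0.99501248 * 0.60330826 - 11.1200 * 0.99203191 * 0.54515403 = 0.8296

Answer: Price = 0.8296
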